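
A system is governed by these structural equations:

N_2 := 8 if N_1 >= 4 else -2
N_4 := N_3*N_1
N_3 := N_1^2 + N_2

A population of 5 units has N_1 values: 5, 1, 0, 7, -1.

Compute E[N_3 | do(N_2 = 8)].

Under do(N_2=8), N_2's equation is replaced by N_2=8 for every unit. Per-unit N_3: 33, 9, 8, 57, 9. Mean = 23.2.

23.2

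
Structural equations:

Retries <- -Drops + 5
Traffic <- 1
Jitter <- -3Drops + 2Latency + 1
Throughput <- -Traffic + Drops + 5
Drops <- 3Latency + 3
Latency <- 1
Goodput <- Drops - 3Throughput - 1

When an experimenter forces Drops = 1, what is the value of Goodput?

-15

The intervention breaks the incoming arrows to Drops: Drops <- 3Latency + 3 no longer applies, and Drops = 1.
Throughput = -Traffic + Drops + 5  [with Traffic=1, Drops=1]  = 5
Goodput = Drops - 3Throughput - 1  [with Drops=1, Throughput=5]  = -15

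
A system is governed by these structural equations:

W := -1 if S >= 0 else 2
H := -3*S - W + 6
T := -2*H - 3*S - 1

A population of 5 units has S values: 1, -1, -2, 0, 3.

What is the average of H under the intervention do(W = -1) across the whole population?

Every unit gets W=-1 under the intervention. H values become 4, 10, 13, 7, -2; E[H|do(W=-1)] = 6.4.

6.4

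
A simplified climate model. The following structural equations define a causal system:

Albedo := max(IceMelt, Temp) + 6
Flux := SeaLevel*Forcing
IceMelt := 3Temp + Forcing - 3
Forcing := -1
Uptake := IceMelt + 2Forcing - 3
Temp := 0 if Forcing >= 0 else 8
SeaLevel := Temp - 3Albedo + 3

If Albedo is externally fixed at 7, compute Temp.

8

The intervention breaks the incoming arrows to Albedo: Albedo := max(IceMelt, Temp) + 6 no longer applies, and Albedo = 7.
Since Temp is not a descendant of the intervened variable, it is unaffected.
Temp = 0 if Forcing >= 0 else 8  [with Forcing=-1]  = 8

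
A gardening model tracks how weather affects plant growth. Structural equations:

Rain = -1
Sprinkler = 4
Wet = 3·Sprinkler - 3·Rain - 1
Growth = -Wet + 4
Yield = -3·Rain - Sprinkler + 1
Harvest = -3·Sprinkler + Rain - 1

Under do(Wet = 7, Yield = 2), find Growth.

The joint intervention fixes Wet = 7, Yield = 2, removing each variable's own equation.
Growth = -Wet + 4  [with Wet=7]  = -3

-3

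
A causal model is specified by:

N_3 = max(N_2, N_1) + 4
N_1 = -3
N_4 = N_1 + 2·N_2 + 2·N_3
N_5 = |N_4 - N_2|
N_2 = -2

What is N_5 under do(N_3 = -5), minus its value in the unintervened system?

do(N_3=-5) replaces the equation N_3 = max(N_2, N_1) + 4 with the constant N_3 = -5.
N_4 = N_1 + 2·N_2 + 2·N_3  [with N_1=-3, N_2=-2, N_3=-5]  = -17
N_5 = |N_4 - N_2|  [with N_4=-17, N_2=-2]  = 15
Without intervention: N_3 = max(N_2, N_1) + 4  [with N_2=-2, N_1=-3]  = 2; N_4 = N_1 + 2·N_2 + 2·N_3  [with N_1=-3, N_2=-2, N_3=2]  = -3; N_5 = |N_4 - N_2|  [with N_4=-3, N_2=-2]  = 1.
Change = 15 − 1 = 14.

14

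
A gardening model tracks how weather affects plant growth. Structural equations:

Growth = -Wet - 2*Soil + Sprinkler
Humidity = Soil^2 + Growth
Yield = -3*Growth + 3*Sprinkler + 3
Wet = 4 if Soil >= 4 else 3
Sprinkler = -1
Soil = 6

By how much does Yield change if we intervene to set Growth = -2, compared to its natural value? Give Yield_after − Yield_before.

-45

Under do(Growth=-2), the mechanism Growth = -Wet - 2*Soil + Sprinkler is discarded; Growth is fixed at -2.
Yield = -3*Growth + 3*Sprinkler + 3  [with Growth=-2, Sprinkler=-1]  = 6
Without intervention: Wet = 4 if Soil >= 4 else 3  [with Soil=6]  = 4; Growth = -Wet - 2*Soil + Sprinkler  [with Wet=4, Soil=6, Sprinkler=-1]  = -17; Yield = -3*Growth + 3*Sprinkler + 3  [with Growth=-17, Sprinkler=-1]  = 51.
Change = 6 − 51 = -45.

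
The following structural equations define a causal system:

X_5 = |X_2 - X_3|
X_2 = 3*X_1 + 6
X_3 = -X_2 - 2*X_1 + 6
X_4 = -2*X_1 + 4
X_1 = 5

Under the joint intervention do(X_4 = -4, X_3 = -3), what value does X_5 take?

The joint intervention fixes X_4 = -4, X_3 = -3, removing each variable's own equation.
X_2 = 3*X_1 + 6  [with X_1=5]  = 21
X_5 = |X_2 - X_3|  [with X_2=21, X_3=-3]  = 24

24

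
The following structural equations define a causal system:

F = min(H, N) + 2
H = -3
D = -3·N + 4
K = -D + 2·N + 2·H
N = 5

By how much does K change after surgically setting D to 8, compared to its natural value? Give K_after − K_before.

The intervention breaks the incoming arrows to D: D = -3·N + 4 no longer applies, and D = 8.
K = -D + 2·N + 2·H  [with D=8, N=5, H=-3]  = -4
Without intervention: D = -3·N + 4  [with N=5]  = -11; K = -D + 2·N + 2·H  [with D=-11, N=5, H=-3]  = 15.
Change = -4 − 15 = -19.

-19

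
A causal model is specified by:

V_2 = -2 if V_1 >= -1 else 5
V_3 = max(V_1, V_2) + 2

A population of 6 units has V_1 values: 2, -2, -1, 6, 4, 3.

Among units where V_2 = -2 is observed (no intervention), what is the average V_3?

Observing V_2=-2 restricts to units where V_2's equation naturally yields -2: V_1 ∈ {2, -1, 6, 4, 3}. In that subpopulation V_3 = 4, 1, 8, 6, 5, mean 4.8.

4.8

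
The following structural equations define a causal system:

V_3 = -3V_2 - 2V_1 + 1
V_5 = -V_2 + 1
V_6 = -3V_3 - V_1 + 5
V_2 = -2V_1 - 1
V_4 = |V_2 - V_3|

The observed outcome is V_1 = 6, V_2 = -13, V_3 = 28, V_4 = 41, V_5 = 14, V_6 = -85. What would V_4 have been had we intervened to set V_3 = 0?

The intervention breaks the incoming arrows to V_3: V_3 = -3V_2 - 2V_1 + 1 no longer applies, and V_3 = 0.
V_2 = -2V_1 - 1  [with V_1=6]  = -13
V_4 = |V_2 - V_3|  [with V_2=-13, V_3=0]  = 13

13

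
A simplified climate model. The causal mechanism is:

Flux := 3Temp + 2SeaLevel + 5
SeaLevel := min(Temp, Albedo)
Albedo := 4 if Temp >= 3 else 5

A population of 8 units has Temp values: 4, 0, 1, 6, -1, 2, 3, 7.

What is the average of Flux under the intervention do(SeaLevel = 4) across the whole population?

21.25

do(SeaLevel=4) breaks SeaLevel's dependence on Temp. With SeaLevel=4 fixed, Flux across the units is 25, 13, 16, 31, 10, 19, 22, 34, mean 21.25.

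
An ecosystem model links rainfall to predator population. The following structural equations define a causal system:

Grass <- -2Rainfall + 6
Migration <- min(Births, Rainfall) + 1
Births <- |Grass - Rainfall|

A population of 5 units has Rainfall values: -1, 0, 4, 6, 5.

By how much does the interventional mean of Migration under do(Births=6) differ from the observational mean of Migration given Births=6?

0.8

Under do(Births=6), Births's equation is replaced by Births=6 for every unit. Per-unit Migration: 0, 1, 5, 7, 6. Mean = 3.8.
E[Migration|Births=6] averages over only the 2 units with Births=6 (Rainfall = 0, 4): Migration = 1, 5, mean 3.
Difference = 3.8 − 3 = 0.8.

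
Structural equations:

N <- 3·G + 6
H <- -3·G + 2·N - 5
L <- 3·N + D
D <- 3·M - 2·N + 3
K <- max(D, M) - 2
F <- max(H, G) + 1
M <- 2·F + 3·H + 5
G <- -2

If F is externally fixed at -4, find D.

Under do(F=-4), the mechanism F <- max(H, G) + 1 is discarded; F is fixed at -4.
N = 3·G + 6  [with G=-2]  = 0
H = -3·G + 2·N - 5  [with G=-2, N=0]  = 1
M = 2·F + 3·H + 5  [with F=-4, H=1]  = 0
D = 3·M - 2·N + 3  [with M=0, N=0]  = 3

3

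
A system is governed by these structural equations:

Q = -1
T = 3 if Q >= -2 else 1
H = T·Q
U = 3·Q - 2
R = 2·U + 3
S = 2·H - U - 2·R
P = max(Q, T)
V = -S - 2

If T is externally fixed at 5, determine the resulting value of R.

-7

do(T=5) replaces the equation T = 3 if Q >= -2 else 1 with the constant T = 5.
Since R is not a descendant of the intervened variable, it is unaffected.
U = 3·Q - 2  [with Q=-1]  = -5
R = 2·U + 3  [with U=-5]  = -7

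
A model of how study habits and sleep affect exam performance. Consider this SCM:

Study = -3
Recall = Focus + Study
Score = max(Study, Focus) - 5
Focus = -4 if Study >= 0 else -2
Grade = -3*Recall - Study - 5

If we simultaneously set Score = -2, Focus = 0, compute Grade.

Setting Score = -2, Focus = 0 by intervention discards those variables' equations.
Recall = Focus + Study  [with Focus=0, Study=-3]  = -3
Grade = -3*Recall - Study - 5  [with Recall=-3, Study=-3]  = 7

7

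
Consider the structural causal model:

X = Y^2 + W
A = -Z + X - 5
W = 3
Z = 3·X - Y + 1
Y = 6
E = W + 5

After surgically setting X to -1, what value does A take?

do(X=-1) replaces the equation X = Y^2 + W with the constant X = -1.
Z = 3·X - Y + 1  [with X=-1, Y=6]  = -8
A = -Z + X - 5  [with Z=-8, X=-1]  = 2

2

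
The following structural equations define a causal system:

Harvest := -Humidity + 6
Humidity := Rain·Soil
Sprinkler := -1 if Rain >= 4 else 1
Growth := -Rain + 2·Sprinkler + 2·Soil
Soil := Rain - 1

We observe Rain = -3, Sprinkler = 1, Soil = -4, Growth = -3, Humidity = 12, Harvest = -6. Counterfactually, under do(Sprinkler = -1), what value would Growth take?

Under do(Sprinkler=-1), the mechanism Sprinkler := -1 if Rain >= 4 else 1 is discarded; Sprinkler is fixed at -1.
Soil = Rain - 1  [with Rain=-3]  = -4
Growth = -Rain + 2·Sprinkler + 2·Soil  [with Rain=-3, Sprinkler=-1, Soil=-4]  = -7

-7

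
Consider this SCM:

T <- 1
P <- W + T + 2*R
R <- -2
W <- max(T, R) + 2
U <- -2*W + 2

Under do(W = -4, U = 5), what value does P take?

-7

Setting W = -4, U = 5 by intervention discards those variables' equations.
P = W + T + 2*R  [with W=-4, T=1, R=-2]  = -7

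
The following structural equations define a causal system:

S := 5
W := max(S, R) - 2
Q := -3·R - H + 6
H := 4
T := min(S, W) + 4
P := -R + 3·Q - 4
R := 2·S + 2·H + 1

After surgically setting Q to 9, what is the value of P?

The intervention breaks the incoming arrows to Q: Q := -3·R - H + 6 no longer applies, and Q = 9.
R = 2·S + 2·H + 1  [with S=5, H=4]  = 19
P = -R + 3·Q - 4  [with R=19, Q=9]  = 4

4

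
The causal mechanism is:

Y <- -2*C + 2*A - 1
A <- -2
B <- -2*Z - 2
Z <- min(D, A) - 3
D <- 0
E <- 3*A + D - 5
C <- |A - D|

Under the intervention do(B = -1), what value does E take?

do(B=-1) replaces the equation B <- -2*Z - 2 with the constant B = -1.
Since E is not a descendant of the intervened variable, it is unaffected.
E = 3*A + D - 5  [with A=-2, D=0]  = -11

-11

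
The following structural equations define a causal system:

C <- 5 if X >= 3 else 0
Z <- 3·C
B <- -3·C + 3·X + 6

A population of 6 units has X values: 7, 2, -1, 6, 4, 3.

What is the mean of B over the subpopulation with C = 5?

Conditioning on C=5 selects the 4 unit(s) with X ∈ {7, 6, 4, 3}. Their B values: 12, 9, 3, 0. Mean = 6.

6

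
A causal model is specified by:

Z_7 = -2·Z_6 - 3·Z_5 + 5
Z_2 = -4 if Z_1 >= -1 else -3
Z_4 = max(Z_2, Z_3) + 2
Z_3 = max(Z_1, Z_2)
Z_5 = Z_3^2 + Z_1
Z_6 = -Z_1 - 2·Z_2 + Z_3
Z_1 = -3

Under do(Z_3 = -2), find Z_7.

-12

The intervention breaks the incoming arrows to Z_3: Z_3 = max(Z_1, Z_2) no longer applies, and Z_3 = -2.
Z_2 = -4 if Z_1 >= -1 else -3  [with Z_1=-3]  = -3
Z_5 = Z_3^2 + Z_1  [with Z_3=-2, Z_1=-3]  = 1
Z_6 = -Z_1 - 2·Z_2 + Z_3  [with Z_1=-3, Z_2=-3, Z_3=-2]  = 7
Z_7 = -2·Z_6 - 3·Z_5 + 5  [with Z_6=7, Z_5=1]  = -12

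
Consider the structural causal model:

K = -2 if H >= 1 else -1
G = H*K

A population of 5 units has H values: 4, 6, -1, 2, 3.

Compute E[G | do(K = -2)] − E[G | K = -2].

1.9

The intervention sets K=-2 in all 5 units regardless of H. Recomputing G per unit gives -8, -12, 2, -4, -6; average -5.6.
E[G|K=-2] averages over only the 4 units with K=-2 (H = 4, 6, 2, 3): G = -8, -12, -4, -6, mean -7.5.
Difference = -5.6 − (-7.5) = 1.9.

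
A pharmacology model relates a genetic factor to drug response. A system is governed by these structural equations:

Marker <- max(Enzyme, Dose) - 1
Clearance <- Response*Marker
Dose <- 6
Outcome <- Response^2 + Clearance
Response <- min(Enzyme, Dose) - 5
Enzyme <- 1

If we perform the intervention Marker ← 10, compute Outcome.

The intervention breaks the incoming arrows to Marker: Marker <- max(Enzyme, Dose) - 1 no longer applies, and Marker = 10.
Response = min(Enzyme, Dose) - 5  [with Enzyme=1, Dose=6]  = -4
Clearance = Response*Marker  [with Response=-4, Marker=10]  = -40
Outcome = Response^2 + Clearance  [with Response=-4, Clearance=-40]  = -24

-24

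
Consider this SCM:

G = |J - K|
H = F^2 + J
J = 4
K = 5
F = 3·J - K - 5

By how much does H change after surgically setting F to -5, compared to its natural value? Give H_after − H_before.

21

Intervening sets F = -5 and removes its equation (F = 3·J - K - 5).
H = F^2 + J  [with F=-5, J=4]  = 29
Without intervention: F = 3·J - K - 5  [with J=4, K=5]  = 2; H = F^2 + J  [with F=2, J=4]  = 8.
Change = 29 − 8 = 21.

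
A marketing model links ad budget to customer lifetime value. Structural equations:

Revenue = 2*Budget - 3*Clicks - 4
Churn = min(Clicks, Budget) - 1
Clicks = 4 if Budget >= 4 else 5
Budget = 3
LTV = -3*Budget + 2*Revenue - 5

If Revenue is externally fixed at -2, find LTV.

-18

Intervening sets Revenue = -2 and removes its equation (Revenue = 2*Budget - 3*Clicks - 4).
LTV = -3*Budget + 2*Revenue - 5  [with Budget=3, Revenue=-2]  = -18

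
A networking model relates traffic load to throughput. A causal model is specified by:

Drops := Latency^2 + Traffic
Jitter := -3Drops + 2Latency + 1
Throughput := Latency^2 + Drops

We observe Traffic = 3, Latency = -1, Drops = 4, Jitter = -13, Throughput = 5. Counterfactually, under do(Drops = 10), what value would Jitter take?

The intervention breaks the incoming arrows to Drops: Drops := Latency^2 + Traffic no longer applies, and Drops = 10.
Jitter = -3Drops + 2Latency + 1  [with Drops=10, Latency=-1]  = -31

-31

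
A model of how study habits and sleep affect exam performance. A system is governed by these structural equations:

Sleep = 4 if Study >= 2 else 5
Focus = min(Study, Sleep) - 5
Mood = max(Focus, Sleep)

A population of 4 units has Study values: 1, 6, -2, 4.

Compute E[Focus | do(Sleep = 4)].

Every unit gets Sleep=4 under the intervention. Focus values become -4, -1, -7, -1; E[Focus|do(Sleep=4)] = -3.25.

-3.25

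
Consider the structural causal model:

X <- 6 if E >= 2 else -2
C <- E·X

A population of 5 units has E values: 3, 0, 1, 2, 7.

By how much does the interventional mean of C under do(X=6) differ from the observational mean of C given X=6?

Under do(X=6), X's equation is replaced by X=6 for every unit. Per-unit C: 18, 0, 6, 12, 42. Mean = 15.6.
E[C|X=6] averages over only the 3 units with X=6 (E = 3, 2, 7): C = 18, 12, 42, mean 24.
Difference = 15.6 − 24 = -8.4.

-8.4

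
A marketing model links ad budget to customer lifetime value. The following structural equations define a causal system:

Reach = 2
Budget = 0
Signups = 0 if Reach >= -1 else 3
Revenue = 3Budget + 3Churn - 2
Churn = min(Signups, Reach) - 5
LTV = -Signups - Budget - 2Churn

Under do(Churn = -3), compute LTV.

Under do(Churn=-3), the mechanism Churn = min(Signups, Reach) - 5 is discarded; Churn is fixed at -3.
Signups = 0 if Reach >= -1 else 3  [with Reach=2]  = 0
LTV = -Signups - Budget - 2Churn  [with Signups=0, Budget=0, Churn=-3]  = 6

6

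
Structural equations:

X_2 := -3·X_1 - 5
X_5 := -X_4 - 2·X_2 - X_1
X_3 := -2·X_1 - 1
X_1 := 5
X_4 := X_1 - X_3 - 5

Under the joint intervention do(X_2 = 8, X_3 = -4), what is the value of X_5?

-25

Under do(X_2 = 8, X_3 = -4), each intervened variable's structural equation is replaced by its fixed value.
X_4 = X_1 - X_3 - 5  [with X_1=5, X_3=-4]  = 4
X_5 = -X_4 - 2·X_2 - X_1  [with X_4=4, X_2=8, X_1=5]  = -25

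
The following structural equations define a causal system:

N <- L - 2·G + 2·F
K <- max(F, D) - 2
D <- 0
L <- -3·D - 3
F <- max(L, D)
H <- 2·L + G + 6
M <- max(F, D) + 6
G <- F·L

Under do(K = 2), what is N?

do(K=2) replaces the equation K <- max(F, D) - 2 with the constant K = 2.
No directed path runs from K to N, so N keeps its natural value.
L = -3·D - 3  [with D=0]  = -3
F = max(L, D)  [with L=-3, D=0]  = 0
G = F·L  [with F=0, L=-3]  = 0
N = L - 2·G + 2·F  [with L=-3, G=0, F=0]  = -3

-3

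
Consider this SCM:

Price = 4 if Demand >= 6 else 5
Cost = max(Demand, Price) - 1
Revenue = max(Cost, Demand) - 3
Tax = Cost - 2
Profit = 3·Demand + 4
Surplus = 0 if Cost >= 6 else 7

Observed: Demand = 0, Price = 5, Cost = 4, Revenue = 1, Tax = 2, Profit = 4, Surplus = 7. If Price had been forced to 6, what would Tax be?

3

do(Price=6) replaces the equation Price = 4 if Demand >= 6 else 5 with the constant Price = 6.
Cost = max(Demand, Price) - 1  [with Demand=0, Price=6]  = 5
Tax = Cost - 2  [with Cost=5]  = 3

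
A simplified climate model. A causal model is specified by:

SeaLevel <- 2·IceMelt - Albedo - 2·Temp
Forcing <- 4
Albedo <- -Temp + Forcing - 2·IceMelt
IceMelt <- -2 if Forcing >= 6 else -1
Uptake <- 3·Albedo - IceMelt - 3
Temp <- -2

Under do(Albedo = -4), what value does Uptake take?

-14

Under do(Albedo=-4), the mechanism Albedo <- -Temp + Forcing - 2·IceMelt is discarded; Albedo is fixed at -4.
IceMelt = -2 if Forcing >= 6 else -1  [with Forcing=4]  = -1
Uptake = 3·Albedo - IceMelt - 3  [with Albedo=-4, IceMelt=-1]  = -14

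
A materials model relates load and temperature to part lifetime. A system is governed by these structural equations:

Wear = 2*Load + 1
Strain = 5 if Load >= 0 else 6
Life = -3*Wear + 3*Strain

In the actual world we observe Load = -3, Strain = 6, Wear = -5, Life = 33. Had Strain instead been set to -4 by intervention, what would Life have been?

Under do(Strain=-4), the mechanism Strain = 5 if Load >= 0 else 6 is discarded; Strain is fixed at -4.
Wear = 2*Load + 1  [with Load=-3]  = -5
Life = -3*Wear + 3*Strain  [with Wear=-5, Strain=-4]  = 3

3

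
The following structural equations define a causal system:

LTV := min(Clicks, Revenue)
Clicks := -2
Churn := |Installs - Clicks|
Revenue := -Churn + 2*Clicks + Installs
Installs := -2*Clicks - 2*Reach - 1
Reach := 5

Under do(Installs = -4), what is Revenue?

do(Installs=-4) replaces the equation Installs := -2*Clicks - 2*Reach - 1 with the constant Installs = -4.
Churn = |Installs - Clicks|  [with Installs=-4, Clicks=-2]  = 2
Revenue = -Churn + 2*Clicks + Installs  [with Churn=2, Clicks=-2, Installs=-4]  = -10

-10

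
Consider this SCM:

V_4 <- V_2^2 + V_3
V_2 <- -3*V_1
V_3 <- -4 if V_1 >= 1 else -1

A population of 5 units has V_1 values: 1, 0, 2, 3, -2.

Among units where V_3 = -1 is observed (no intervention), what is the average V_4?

17

Conditioning on V_3=-1 selects the 2 unit(s) with V_1 ∈ {0, -2}. Their V_4 values: -1, 35. Mean = 17.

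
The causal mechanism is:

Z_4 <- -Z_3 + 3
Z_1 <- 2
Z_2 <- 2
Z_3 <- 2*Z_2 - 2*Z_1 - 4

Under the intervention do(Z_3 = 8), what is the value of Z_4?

The intervention breaks the incoming arrows to Z_3: Z_3 <- 2*Z_2 - 2*Z_1 - 4 no longer applies, and Z_3 = 8.
Z_4 = -Z_3 + 3  [with Z_3=8]  = -5

-5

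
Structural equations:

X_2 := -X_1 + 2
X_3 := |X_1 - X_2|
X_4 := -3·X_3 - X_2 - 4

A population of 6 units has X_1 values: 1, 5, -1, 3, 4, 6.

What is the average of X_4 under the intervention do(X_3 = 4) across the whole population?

-15

do(X_3=4) breaks X_3's dependence on X_1. With X_3=4 fixed, X_4 across the units is -17, -13, -19, -15, -14, -12, mean -15.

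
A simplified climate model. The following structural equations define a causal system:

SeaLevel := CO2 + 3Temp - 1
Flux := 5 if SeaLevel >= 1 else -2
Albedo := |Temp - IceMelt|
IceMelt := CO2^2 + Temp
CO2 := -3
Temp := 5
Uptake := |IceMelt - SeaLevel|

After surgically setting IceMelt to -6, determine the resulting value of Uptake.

17

The intervention breaks the incoming arrows to IceMelt: IceMelt := CO2^2 + Temp no longer applies, and IceMelt = -6.
SeaLevel = CO2 + 3Temp - 1  [with CO2=-3, Temp=5]  = 11
Uptake = |IceMelt - SeaLevel|  [with IceMelt=-6, SeaLevel=11]  = 17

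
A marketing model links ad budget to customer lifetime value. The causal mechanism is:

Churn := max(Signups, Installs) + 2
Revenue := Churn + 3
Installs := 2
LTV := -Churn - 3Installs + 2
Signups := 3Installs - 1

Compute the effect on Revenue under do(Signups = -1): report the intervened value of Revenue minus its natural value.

Under do(Signups=-1), the mechanism Signups := 3Installs - 1 is discarded; Signups is fixed at -1.
Churn = max(Signups, Installs) + 2  [with Signups=-1, Installs=2]  = 4
Revenue = Churn + 3  [with Churn=4]  = 7
Without intervention: Signups = 3Installs - 1  [with Installs=2]  = 5; Churn = max(Signups, Installs) + 2  [with Signups=5, Installs=2]  = 7; Revenue = Churn + 3  [with Churn=7]  = 10.
Change = 7 − 10 = -3.

-3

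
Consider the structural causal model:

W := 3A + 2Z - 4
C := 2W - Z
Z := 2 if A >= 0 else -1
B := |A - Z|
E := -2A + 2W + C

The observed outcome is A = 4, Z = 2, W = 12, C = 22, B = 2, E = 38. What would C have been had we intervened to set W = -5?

The intervention breaks the incoming arrows to W: W := 3A + 2Z - 4 no longer applies, and W = -5.
Z = 2 if A >= 0 else -1  [with A=4]  = 2
C = 2W - Z  [with W=-5, Z=2]  = -12

-12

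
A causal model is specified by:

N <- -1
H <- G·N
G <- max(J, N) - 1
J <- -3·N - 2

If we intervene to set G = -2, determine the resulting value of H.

The intervention breaks the incoming arrows to G: G <- max(J, N) - 1 no longer applies, and G = -2.
H = G·N  [with G=-2, N=-1]  = 2

2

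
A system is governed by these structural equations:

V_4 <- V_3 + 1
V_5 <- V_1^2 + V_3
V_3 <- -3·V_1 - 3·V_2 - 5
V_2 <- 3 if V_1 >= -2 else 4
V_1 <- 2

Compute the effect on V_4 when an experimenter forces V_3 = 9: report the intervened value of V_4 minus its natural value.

The intervention breaks the incoming arrows to V_3: V_3 <- -3·V_1 - 3·V_2 - 5 no longer applies, and V_3 = 9.
V_4 = V_3 + 1  [with V_3=9]  = 10
Without intervention: V_2 = 3 if V_1 >= -2 else 4  [with V_1=2]  = 3; V_3 = -3·V_1 - 3·V_2 - 5  [with V_1=2, V_2=3]  = -20; V_4 = V_3 + 1  [with V_3=-20]  = -19.
Change = 10 − (-19) = 29.

29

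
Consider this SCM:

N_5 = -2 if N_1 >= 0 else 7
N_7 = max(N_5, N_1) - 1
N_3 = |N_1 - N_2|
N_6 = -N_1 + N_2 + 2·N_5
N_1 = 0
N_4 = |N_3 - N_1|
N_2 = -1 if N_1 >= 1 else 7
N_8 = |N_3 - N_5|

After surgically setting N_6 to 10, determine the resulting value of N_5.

do(N_6=10) replaces the equation N_6 = -N_1 + N_2 + 2·N_5 with the constant N_6 = 10.
Since N_5 is not a descendant of the intervened variable, it is unaffected.
N_5 = -2 if N_1 >= 0 else 7  [with N_1=0]  = -2

-2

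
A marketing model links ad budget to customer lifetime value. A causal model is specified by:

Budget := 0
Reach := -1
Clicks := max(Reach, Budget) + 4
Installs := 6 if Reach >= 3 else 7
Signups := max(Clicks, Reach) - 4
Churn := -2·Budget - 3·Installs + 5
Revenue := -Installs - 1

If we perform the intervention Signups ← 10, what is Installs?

The intervention breaks the incoming arrows to Signups: Signups := max(Clicks, Reach) - 4 no longer applies, and Signups = 10.
Since Installs is not a descendant of the intervened variable, it is unaffected.
Installs = 6 if Reach >= 3 else 7  [with Reach=-1]  = 7

7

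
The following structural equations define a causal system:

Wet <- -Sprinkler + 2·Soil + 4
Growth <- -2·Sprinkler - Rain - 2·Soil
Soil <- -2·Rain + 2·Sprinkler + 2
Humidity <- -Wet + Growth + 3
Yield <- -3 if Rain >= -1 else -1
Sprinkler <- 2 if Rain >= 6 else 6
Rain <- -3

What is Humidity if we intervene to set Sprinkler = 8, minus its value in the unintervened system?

Under do(Sprinkler=8), the mechanism Sprinkler <- 2 if Rain >= 6 else 6 is discarded; Sprinkler is fixed at 8.
Soil = -2·Rain + 2·Sprinkler + 2  [with Rain=-3, Sprinkler=8]  = 24
Wet = -Sprinkler + 2·Soil + 4  [with Sprinkler=8, Soil=24]  = 44
Growth = -2·Sprinkler - Rain - 2·Soil  [with Sprinkler=8, Rain=-3, Soil=24]  = -61
Humidity = -Wet + Growth + 3  [with Wet=44, Growth=-61]  = -102
Without intervention: Sprinkler = 2 if Rain >= 6 else 6  [with Rain=-3]  = 6; Soil = -2·Rain + 2·Sprinkler + 2  [with Rain=-3, Sprinkler=6]  = 20; Wet = -Sprinkler + 2·Soil + 4  [with Sprinkler=6, Soil=20]  = 38; Growth = -2·Sprinkler - Rain - 2·Soil  [with Sprinkler=6, Rain=-3, Soil=20]  = -49; Humidity = -Wet + Growth + 3  [with Wet=38, Growth=-49]  = -84.
Change = -102 − (-84) = -18.

-18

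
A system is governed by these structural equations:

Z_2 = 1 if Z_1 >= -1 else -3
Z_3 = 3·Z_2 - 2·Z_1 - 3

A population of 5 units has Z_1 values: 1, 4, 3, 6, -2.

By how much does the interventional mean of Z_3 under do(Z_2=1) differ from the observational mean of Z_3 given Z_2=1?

Under do(Z_2=1), Z_2's equation is replaced by Z_2=1 for every unit. Per-unit Z_3: -2, -8, -6, -12, 4. Mean = -4.8.
Conditioning on Z_2=1 selects the 4 unit(s) with Z_1 ∈ {1, 4, 3, 6}. Their Z_3 values: -2, -8, -6, -12. Mean = -7.
Difference = -4.8 − (-7) = 2.2.

2.2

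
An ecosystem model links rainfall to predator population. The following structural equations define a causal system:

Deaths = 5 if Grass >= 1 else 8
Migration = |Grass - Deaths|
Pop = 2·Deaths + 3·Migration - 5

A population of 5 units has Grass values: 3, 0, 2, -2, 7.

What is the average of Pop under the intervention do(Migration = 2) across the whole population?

13.4

Under do(Migration=2), Migration's equation is replaced by Migration=2 for every unit. Per-unit Pop: 11, 17, 11, 17, 11. Mean = 13.4.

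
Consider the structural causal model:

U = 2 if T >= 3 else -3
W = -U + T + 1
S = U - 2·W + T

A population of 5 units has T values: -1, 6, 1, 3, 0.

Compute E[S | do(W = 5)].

-9.2

The intervention sets W=5 in all 5 units regardless of T. Recomputing S per unit gives -14, -2, -12, -5, -13; average -9.2.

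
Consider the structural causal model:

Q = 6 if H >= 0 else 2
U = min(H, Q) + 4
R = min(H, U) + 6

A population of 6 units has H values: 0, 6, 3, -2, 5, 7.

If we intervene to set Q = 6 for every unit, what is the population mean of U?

The intervention sets Q=6 in all 6 units regardless of H. Recomputing U per unit gives 4, 10, 7, 2, 9, 10; average 7.

7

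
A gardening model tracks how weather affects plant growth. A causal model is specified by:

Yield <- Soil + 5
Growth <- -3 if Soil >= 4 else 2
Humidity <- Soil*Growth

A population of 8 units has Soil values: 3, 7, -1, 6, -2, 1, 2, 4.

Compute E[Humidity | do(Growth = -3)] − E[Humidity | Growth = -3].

9.5

do(Growth=-3) breaks Growth's dependence on Soil. With Growth=-3 fixed, Humidity across the units is -9, -21, 3, -18, 6, -3, -6, -12, mean -7.5.
E[Humidity|Growth=-3] averages over only the 3 units with Growth=-3 (Soil = 7, 6, 4): Humidity = -21, -18, -12, mean -17.
Difference = -7.5 − (-17) = 9.5.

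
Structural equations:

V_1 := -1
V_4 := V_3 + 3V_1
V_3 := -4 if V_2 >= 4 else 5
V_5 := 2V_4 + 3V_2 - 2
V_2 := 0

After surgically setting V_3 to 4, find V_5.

0

do(V_3=4) replaces the equation V_3 := -4 if V_2 >= 4 else 5 with the constant V_3 = 4.
V_4 = V_3 + 3V_1  [with V_3=4, V_1=-1]  = 1
V_5 = 2V_4 + 3V_2 - 2  [with V_4=1, V_2=0]  = 0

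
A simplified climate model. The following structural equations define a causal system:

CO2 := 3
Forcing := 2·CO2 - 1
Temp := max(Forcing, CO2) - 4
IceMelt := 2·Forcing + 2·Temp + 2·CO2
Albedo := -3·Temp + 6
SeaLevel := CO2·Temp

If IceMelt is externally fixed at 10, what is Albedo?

3

Intervening sets IceMelt = 10 and removes its equation (IceMelt := 2·Forcing + 2·Temp + 2·CO2).
No directed path runs from IceMelt to Albedo, so Albedo keeps its natural value.
Forcing = 2·CO2 - 1  [with CO2=3]  = 5
Temp = max(Forcing, CO2) - 4  [with Forcing=5, CO2=3]  = 1
Albedo = -3·Temp + 6  [with Temp=1]  = 3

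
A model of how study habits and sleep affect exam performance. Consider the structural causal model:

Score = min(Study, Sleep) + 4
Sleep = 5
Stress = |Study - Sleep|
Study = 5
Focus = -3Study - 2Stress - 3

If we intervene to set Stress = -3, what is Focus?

The intervention breaks the incoming arrows to Stress: Stress = |Study - Sleep| no longer applies, and Stress = -3.
Focus = -3Study - 2Stress - 3  [with Study=5, Stress=-3]  = -12

-12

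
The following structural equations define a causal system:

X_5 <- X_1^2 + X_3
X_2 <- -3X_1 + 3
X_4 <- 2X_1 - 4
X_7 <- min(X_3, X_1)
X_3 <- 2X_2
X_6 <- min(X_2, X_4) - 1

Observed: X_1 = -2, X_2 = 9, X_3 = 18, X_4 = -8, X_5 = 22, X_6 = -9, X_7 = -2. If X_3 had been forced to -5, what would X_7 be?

-5

The intervention breaks the incoming arrows to X_3: X_3 <- 2X_2 no longer applies, and X_3 = -5.
X_7 = min(X_3, X_1)  [with X_3=-5, X_1=-2]  = -5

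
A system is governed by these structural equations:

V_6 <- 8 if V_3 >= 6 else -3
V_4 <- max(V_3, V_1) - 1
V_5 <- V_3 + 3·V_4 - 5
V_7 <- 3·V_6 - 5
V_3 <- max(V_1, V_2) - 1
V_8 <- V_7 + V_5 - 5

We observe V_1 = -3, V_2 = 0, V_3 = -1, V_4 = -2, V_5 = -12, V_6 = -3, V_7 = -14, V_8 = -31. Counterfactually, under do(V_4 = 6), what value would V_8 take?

-7

do(V_4=6) replaces the equation V_4 <- max(V_3, V_1) - 1 with the constant V_4 = 6.
V_3 = max(V_1, V_2) - 1  [with V_1=-3, V_2=0]  = -1
V_5 = V_3 + 3·V_4 - 5  [with V_3=-1, V_4=6]  = 12
V_6 = 8 if V_3 >= 6 else -3  [with V_3=-1]  = -3
V_7 = 3·V_6 - 5  [with V_6=-3]  = -14
V_8 = V_7 + V_5 - 5  [with V_7=-14, V_5=12]  = -7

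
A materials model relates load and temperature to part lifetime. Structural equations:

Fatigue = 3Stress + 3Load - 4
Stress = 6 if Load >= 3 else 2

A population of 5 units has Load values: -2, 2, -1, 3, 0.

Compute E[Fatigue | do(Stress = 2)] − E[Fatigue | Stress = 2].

1.95

Every unit gets Stress=2 under the intervention. Fatigue values become -4, 8, -1, 11, 2; E[Fatigue|do(Stress=2)] = 3.2.
Conditioning on Stress=2 selects the 4 unit(s) with Load ∈ {-2, 2, -1, 0}. Their Fatigue values: -4, 8, -1, 2. Mean = 1.25.
Difference = 3.2 − 1.25 = 1.95.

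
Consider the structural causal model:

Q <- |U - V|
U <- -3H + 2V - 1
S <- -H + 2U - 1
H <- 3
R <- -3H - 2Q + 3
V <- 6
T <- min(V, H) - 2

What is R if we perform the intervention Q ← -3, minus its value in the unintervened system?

14

Under do(Q=-3), the mechanism Q <- |U - V| is discarded; Q is fixed at -3.
R = -3H - 2Q + 3  [with H=3, Q=-3]  = 0
Without intervention: U = -3H + 2V - 1  [with H=3, V=6]  = 2; Q = |U - V|  [with U=2, V=6]  = 4; R = -3H - 2Q + 3  [with H=3, Q=4]  = -14.
Change = 0 − (-14) = 14.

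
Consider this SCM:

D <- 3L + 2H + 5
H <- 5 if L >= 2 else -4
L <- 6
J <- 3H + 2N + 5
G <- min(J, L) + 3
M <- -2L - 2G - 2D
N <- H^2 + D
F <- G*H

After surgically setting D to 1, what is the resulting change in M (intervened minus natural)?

The intervention breaks the incoming arrows to D: D <- 3L + 2H + 5 no longer applies, and D = 1.
H = 5 if L >= 2 else -4  [with L=6]  = 5
N = H^2 + D  [with H=5, D=1]  = 26
J = 3H + 2N + 5  [with H=5, N=26]  = 72
G = min(J, L) + 3  [with J=72, L=6]  = 9
M = -2L - 2G - 2D  [with L=6, G=9, D=1]  = -32
Without intervention: H = 5 if L >= 2 else -4  [with L=6]  = 5; D = 3L + 2H + 5  [with L=6, H=5]  = 33; N = H^2 + D  [with H=5, D=33]  = 58; J = 3H + 2N + 5  [with H=5, N=58]  = 136; G = min(J, L) + 3  [with J=136, L=6]  = 9; M = -2L - 2G - 2D  [with L=6, G=9, D=33]  = -96.
Change = -32 − (-96) = 64.

64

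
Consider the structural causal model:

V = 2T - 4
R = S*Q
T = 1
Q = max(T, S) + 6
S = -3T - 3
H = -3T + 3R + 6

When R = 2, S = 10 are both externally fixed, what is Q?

Setting R = 2, S = 10 by intervention discards those variables' equations.
Q = max(T, S) + 6  [with T=1, S=10]  = 16

16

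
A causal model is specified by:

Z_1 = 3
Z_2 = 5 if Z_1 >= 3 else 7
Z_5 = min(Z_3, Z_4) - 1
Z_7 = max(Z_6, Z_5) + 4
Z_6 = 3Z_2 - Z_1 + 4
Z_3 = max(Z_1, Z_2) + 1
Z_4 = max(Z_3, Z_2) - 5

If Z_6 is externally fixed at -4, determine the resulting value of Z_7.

Intervening sets Z_6 = -4 and removes its equation (Z_6 = 3Z_2 - Z_1 + 4).
Z_2 = 5 if Z_1 >= 3 else 7  [with Z_1=3]  = 5
Z_3 = max(Z_1, Z_2) + 1  [with Z_1=3, Z_2=5]  = 6
Z_4 = max(Z_3, Z_2) - 5  [with Z_3=6, Z_2=5]  = 1
Z_5 = min(Z_3, Z_4) - 1  [with Z_3=6, Z_4=1]  = 0
Z_7 = max(Z_6, Z_5) + 4  [with Z_6=-4, Z_5=0]  = 4

4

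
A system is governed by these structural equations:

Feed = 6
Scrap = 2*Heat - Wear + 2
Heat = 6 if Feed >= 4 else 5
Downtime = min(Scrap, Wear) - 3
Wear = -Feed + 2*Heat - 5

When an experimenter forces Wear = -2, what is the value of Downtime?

-5

do(Wear=-2) replaces the equation Wear = -Feed + 2*Heat - 5 with the constant Wear = -2.
Heat = 6 if Feed >= 4 else 5  [with Feed=6]  = 6
Scrap = 2*Heat - Wear + 2  [with Heat=6, Wear=-2]  = 16
Downtime = min(Scrap, Wear) - 3  [with Scrap=16, Wear=-2]  = -5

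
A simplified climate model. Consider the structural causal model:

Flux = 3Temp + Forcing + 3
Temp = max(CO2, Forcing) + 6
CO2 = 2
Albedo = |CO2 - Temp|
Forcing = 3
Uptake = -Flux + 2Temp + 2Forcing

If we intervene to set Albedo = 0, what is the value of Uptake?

-9

Under do(Albedo=0), the mechanism Albedo = |CO2 - Temp| is discarded; Albedo is fixed at 0.
Since Uptake is not a descendant of the intervened variable, it is unaffected.
Temp = max(CO2, Forcing) + 6  [with CO2=2, Forcing=3]  = 9
Flux = 3Temp + Forcing + 3  [with Temp=9, Forcing=3]  = 33
Uptake = -Flux + 2Temp + 2Forcing  [with Flux=33, Temp=9, Forcing=3]  = -9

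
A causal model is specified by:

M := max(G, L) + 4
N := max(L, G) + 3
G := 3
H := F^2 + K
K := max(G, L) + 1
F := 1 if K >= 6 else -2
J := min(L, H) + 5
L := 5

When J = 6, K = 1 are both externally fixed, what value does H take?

Under do(J = 6, K = 1), each intervened variable's structural equation is replaced by its fixed value.
F = 1 if K >= 6 else -2  [with K=1]  = -2
H = F^2 + K  [with F=-2, K=1]  = 5

5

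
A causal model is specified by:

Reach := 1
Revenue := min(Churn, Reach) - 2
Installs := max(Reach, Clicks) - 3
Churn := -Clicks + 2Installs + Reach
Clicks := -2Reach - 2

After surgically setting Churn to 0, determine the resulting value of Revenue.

Intervening sets Churn = 0 and removes its equation (Churn := -Clicks + 2Installs + Reach).
Revenue = min(Churn, Reach) - 2  [with Churn=0, Reach=1]  = -2

-2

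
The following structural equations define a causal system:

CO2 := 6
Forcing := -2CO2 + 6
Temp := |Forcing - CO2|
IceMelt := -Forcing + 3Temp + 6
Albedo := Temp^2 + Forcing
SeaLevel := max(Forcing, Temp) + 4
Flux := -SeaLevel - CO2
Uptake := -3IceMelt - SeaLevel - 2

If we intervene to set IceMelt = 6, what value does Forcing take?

The intervention breaks the incoming arrows to IceMelt: IceMelt := -Forcing + 3Temp + 6 no longer applies, and IceMelt = 6.
Since Forcing is not a descendant of the intervened variable, it is unaffected.
Forcing = -2CO2 + 6  [with CO2=6]  = -6

-6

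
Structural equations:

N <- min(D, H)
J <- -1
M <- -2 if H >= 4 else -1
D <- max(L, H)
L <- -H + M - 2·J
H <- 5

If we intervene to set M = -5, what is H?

Under do(M=-5), the mechanism M <- -2 if H >= 4 else -1 is discarded; M is fixed at -5.
Since H is not a descendant of the intervened variable, it is unaffected.

5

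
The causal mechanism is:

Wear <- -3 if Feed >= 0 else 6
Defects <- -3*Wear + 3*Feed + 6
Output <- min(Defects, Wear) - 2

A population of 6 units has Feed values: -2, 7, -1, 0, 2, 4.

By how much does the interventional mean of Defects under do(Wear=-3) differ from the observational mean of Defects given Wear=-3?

-4.75

Under do(Wear=-3), Wear's equation is replaced by Wear=-3 for every unit. Per-unit Defects: 9, 36, 12, 15, 21, 27. Mean = 20.
Observing Wear=-3 restricts to units where Wear's equation naturally yields -3: Feed ∈ {7, 0, 2, 4}. In that subpopulation Defects = 36, 15, 21, 27, mean 24.75.
Difference = 20 − 24.75 = -4.75.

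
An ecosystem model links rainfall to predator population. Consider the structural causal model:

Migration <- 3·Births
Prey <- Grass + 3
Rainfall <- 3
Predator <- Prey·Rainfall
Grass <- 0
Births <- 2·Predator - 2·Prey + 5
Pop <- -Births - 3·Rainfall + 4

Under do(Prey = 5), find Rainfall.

3

Under do(Prey=5), the mechanism Prey <- Grass + 3 is discarded; Prey is fixed at 5.
Rainfall is not downstream of the intervention, so its value is determined by the original equations.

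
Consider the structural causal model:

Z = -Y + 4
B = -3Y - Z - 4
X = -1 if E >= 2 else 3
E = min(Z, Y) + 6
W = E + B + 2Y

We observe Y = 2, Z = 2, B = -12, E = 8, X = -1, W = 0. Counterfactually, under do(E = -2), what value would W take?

Under do(E=-2), the mechanism E = min(Z, Y) + 6 is discarded; E is fixed at -2.
Z = -Y + 4  [with Y=2]  = 2
B = -3Y - Z - 4  [with Y=2, Z=2]  = -12
W = E + B + 2Y  [with E=-2, B=-12, Y=2]  = -10

-10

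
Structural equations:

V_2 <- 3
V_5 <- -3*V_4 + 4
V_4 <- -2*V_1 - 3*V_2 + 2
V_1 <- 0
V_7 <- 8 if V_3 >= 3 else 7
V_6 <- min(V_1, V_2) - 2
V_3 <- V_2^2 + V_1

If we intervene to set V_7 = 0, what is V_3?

9

Intervening sets V_7 = 0 and removes its equation (V_7 <- 8 if V_3 >= 3 else 7).
V_3 is not downstream of the intervention, so its value is determined by the original equations.
V_3 = V_2^2 + V_1  [with V_2=3, V_1=0]  = 9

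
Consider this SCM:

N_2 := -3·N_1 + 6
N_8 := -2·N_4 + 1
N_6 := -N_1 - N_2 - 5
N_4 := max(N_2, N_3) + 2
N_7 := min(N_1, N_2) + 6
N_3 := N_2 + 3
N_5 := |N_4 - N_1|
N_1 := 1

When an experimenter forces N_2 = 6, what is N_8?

do(N_2=6) replaces the equation N_2 := -3·N_1 + 6 with the constant N_2 = 6.
N_3 = N_2 + 3  [with N_2=6]  = 9
N_4 = max(N_2, N_3) + 2  [with N_2=6, N_3=9]  = 11
N_8 = -2·N_4 + 1  [with N_4=11]  = -21

-21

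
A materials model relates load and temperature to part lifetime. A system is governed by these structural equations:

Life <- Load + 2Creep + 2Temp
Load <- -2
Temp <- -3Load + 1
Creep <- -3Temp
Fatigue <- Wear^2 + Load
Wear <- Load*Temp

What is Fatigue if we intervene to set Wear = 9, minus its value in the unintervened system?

Intervening sets Wear = 9 and removes its equation (Wear <- Load*Temp).
Fatigue = Wear^2 + Load  [with Wear=9, Load=-2]  = 79
Without intervention: Temp = -3Load + 1  [with Load=-2]  = 7; Wear = Load*Temp  [with Load=-2, Temp=7]  = -14; Fatigue = Wear^2 + Load  [with Wear=-14, Load=-2]  = 194.
Change = 79 − 194 = -115.

-115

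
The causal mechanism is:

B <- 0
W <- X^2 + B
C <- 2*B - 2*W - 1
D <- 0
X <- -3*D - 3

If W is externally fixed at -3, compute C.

Intervening sets W = -3 and removes its equation (W <- X^2 + B).
C = 2*B - 2*W - 1  [with B=0, W=-3]  = 5

5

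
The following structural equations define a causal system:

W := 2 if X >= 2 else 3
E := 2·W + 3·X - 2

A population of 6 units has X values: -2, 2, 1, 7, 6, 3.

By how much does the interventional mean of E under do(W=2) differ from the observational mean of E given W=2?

-5

The intervention sets W=2 in all 6 units regardless of X. Recomputing E per unit gives -4, 8, 5, 23, 20, 11; average 10.5.
Conditioning on W=2 selects the 4 unit(s) with X ∈ {2, 7, 6, 3}. Their E values: 8, 23, 20, 11. Mean = 15.5.
Difference = 10.5 − 15.5 = -5.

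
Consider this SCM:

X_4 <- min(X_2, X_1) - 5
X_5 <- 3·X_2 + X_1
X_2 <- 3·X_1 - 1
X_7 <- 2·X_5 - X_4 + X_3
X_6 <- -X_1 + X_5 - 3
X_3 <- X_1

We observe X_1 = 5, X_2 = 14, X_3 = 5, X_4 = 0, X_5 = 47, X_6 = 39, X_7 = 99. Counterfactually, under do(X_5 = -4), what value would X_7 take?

-3

Under do(X_5=-4), the mechanism X_5 <- 3·X_2 + X_1 is discarded; X_5 is fixed at -4.
X_2 = 3·X_1 - 1  [with X_1=5]  = 14
X_3 = X_1  [with X_1=5]  = 5
X_4 = min(X_2, X_1) - 5  [with X_2=14, X_1=5]  = 0
X_7 = 2·X_5 - X_4 + X_3  [with X_5=-4, X_4=0, X_3=5]  = -3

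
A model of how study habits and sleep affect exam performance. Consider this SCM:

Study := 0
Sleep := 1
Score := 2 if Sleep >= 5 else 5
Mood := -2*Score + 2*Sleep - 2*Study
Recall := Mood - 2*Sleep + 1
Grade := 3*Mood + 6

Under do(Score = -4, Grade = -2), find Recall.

The joint intervention fixes Score = -4, Grade = -2, removing each variable's own equation.
Mood = -2*Score + 2*Sleep - 2*Study  [with Score=-4, Sleep=1, Study=0]  = 10
Recall = Mood - 2*Sleep + 1  [with Mood=10, Sleep=1]  = 9

9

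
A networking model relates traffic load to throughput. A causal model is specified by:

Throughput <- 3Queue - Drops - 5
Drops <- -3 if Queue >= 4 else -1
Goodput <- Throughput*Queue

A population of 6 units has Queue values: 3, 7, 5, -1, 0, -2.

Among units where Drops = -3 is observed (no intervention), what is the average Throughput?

Observing Drops=-3 restricts to units where Drops's equation naturally yields -3: Queue ∈ {7, 5}. In that subpopulation Throughput = 19, 13, mean 16.

16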